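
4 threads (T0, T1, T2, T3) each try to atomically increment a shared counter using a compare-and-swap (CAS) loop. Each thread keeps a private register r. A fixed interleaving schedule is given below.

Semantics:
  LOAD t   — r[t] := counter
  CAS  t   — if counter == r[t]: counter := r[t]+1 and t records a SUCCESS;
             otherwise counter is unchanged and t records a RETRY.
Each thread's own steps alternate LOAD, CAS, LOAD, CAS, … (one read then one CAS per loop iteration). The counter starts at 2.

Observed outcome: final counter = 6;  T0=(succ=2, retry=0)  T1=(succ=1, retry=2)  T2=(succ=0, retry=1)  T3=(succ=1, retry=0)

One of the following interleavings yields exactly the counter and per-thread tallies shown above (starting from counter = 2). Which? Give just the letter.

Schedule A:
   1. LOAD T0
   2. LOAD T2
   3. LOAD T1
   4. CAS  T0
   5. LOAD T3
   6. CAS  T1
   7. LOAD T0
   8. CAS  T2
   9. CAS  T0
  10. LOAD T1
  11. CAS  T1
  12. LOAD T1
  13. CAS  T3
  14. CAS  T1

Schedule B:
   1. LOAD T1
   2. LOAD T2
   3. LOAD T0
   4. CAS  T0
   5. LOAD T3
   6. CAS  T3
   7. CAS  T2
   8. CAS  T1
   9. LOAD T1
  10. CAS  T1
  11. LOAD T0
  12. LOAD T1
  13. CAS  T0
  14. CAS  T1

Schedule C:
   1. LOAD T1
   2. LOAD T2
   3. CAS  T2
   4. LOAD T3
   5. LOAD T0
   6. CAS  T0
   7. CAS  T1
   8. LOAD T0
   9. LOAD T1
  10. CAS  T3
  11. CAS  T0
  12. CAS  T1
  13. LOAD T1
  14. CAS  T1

Tracing schedule B:
T1 LOAD — after: cnt=2, r=2 — load
T2 LOAD — after: cnt=2, r=2 — load
T0 LOAD — after: cnt=2, r=2 — load
T0 CAS — after: cnt=3, r=2 — ok
T3 LOAD — after: cnt=3, r=3 — load
T3 CAS — after: cnt=4, r=3 — ok
T2 CAS — after: cnt=4, r=2 — retry
T1 CAS — after: cnt=4, r=2 — retry
T1 LOAD — after: cnt=4, r=4 — load
T1 CAS — after: cnt=5, r=4 — ok
T0 LOAD — after: cnt=5, r=5 — load
T1 LOAD — after: cnt=5, r=5 — load
T0 CAS — after: cnt=6, r=5 — ok
T1 CAS — after: cnt=6, r=5 — retry

B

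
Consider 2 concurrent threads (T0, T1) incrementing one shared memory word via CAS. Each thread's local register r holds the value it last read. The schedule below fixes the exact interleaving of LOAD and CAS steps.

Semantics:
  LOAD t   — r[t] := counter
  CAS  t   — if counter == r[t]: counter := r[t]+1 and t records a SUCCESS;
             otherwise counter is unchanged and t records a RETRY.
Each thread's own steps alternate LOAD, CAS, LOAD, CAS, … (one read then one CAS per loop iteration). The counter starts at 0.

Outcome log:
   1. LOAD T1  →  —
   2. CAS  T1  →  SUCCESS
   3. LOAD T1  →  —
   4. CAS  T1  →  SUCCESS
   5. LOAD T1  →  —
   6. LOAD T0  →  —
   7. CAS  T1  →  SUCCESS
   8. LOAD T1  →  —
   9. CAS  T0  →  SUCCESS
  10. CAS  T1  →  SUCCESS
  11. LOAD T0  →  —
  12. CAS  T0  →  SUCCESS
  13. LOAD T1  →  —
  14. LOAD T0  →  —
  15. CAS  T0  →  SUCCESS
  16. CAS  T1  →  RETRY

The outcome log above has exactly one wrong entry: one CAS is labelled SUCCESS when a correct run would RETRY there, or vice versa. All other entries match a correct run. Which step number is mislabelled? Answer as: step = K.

step = 9

Correct run:
step 1: T1 LOAD ⇒ load; ctr=0 reg=0
step 2: T1 CAS ⇒ ok; ctr=1 reg=0
step 3: T1 LOAD ⇒ load; ctr=1 reg=1
step 4: T1 CAS ⇒ ok; ctr=2 reg=1
step 5: T1 LOAD ⇒ load; ctr=2 reg=2
step 6: T0 LOAD ⇒ load; ctr=2 reg=2
step 7: T1 CAS ⇒ ok; ctr=3 reg=2
step 8: T1 LOAD ⇒ load; ctr=3 reg=3
step 9: T0 CAS ⇒ retry; ctr=3 reg=2
step 10: T1 CAS ⇒ ok; ctr=4 reg=3
step 11: T0 LOAD ⇒ load; ctr=4 reg=4
step 12: T0 CAS ⇒ ok; ctr=5 reg=4
step 13: T1 LOAD ⇒ load; ctr=5 reg=5
step 14: T0 LOAD ⇒ load; ctr=5 reg=5
step 15: T0 CAS ⇒ ok; ctr=6 reg=5
step 16: T1 CAS ⇒ retry; ctr=6 reg=5
Mismatch at 9.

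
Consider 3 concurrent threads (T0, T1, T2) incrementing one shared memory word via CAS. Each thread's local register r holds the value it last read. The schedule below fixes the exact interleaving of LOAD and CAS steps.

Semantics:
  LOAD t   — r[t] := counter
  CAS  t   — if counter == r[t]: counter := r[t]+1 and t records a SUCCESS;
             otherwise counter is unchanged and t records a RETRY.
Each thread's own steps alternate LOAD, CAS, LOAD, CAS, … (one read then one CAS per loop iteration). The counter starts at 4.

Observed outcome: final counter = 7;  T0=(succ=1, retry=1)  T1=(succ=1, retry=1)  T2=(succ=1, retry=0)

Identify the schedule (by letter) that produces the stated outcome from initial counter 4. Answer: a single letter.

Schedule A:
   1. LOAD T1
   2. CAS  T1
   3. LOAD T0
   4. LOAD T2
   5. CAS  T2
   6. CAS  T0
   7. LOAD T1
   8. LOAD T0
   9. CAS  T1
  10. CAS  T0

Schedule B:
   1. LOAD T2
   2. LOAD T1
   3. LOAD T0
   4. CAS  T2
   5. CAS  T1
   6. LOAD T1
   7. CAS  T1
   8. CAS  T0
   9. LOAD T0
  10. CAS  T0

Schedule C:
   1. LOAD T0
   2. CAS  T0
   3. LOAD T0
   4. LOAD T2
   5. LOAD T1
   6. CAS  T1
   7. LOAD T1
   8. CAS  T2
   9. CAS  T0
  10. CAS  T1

B

Run B:
#1 T2 reads 4
#2 T1 reads 4
#3 T0 reads 4
#4 T2 CAS(4→5) writes; counter now 5
#5 T1 CAS(4→5) fails; counter now 5
#6 T1 reads 5
#7 T1 CAS(5→6) writes; counter now 6
#8 T0 CAS(4→5) fails; counter now 6
#9 T0 reads 6
#10 T0 CAS(6→7) writes; counter now 7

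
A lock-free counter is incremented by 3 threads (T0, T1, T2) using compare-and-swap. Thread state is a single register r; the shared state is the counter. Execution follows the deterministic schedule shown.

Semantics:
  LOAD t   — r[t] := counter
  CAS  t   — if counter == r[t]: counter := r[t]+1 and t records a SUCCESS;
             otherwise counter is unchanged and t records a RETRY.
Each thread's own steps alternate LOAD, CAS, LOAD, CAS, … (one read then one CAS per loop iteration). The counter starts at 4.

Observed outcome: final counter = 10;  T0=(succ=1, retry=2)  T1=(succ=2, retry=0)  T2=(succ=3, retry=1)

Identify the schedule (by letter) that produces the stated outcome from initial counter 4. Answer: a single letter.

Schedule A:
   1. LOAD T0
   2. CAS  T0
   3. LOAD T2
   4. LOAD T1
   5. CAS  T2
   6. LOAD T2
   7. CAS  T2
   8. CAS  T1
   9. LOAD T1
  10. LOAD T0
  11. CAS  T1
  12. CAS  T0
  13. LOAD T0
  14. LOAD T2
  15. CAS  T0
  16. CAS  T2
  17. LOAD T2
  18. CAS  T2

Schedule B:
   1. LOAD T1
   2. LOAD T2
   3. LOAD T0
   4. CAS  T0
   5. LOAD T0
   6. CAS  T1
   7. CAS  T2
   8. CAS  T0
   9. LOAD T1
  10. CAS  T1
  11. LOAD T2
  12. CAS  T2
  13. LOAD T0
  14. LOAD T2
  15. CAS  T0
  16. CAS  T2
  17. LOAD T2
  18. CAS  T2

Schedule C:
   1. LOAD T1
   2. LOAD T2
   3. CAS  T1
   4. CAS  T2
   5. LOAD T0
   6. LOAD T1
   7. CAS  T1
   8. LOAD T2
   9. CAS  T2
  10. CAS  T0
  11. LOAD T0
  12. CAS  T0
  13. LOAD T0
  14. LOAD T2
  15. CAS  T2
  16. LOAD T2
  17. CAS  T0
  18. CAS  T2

Run C:
#1 T1 reads 4
#2 T2 reads 4
#3 T1 CAS(4→5) writes; counter now 5
#4 T2 CAS(4→5) fails; counter now 5
#5 T0 reads 5
#6 T1 reads 5
#7 T1 CAS(5→6) writes; counter now 6
#8 T2 reads 6
#9 T2 CAS(6→7) writes; counter now 7
#10 T0 CAS(5→6) fails; counter now 7
#11 T0 reads 7
#12 T0 CAS(7→8) writes; counter now 8
#13 T0 reads 8
#14 T2 reads 8
#15 T2 CAS(8→9) writes; counter now 9
#16 T2 reads 9
#17 T0 CAS(8→9) fails; counter now 9
#18 T2 CAS(9→10) writes; counter now 10

C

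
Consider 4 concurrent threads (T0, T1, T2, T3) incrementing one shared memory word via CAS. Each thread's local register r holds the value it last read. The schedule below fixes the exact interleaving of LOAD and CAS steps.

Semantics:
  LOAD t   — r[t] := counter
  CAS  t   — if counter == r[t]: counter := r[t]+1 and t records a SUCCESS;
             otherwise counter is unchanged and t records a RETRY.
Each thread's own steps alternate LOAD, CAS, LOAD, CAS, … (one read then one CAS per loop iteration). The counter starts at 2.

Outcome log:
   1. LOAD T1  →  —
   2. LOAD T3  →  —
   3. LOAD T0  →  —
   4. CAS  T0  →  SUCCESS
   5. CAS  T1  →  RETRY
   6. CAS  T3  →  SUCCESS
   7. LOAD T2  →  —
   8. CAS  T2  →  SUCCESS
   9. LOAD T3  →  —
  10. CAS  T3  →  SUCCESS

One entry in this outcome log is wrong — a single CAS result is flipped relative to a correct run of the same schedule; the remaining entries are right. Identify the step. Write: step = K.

Re-executing:
   1) LOAD T1:  M=2  r_T1=2
   2) LOAD T3:  M=2  r_T3=2
   3) LOAD T0:  M=2  r_T0=2
   4) CAS  T0:  M=3  r_T0=2 ✓
   5) CAS  T1:  M=3  r_T1=2 ✗
   6) CAS  T3:  M=3  r_T3=2 ✗
   7) LOAD T2:  M=3  r_T2=3
   8) CAS  T2:  M=4  r_T2=3 ✓
   9) LOAD T3:  M=4  r_T3=4
  10) CAS  T3:  M=5  r_T3=4 ✓
Log disagrees first at step 6.

step = 6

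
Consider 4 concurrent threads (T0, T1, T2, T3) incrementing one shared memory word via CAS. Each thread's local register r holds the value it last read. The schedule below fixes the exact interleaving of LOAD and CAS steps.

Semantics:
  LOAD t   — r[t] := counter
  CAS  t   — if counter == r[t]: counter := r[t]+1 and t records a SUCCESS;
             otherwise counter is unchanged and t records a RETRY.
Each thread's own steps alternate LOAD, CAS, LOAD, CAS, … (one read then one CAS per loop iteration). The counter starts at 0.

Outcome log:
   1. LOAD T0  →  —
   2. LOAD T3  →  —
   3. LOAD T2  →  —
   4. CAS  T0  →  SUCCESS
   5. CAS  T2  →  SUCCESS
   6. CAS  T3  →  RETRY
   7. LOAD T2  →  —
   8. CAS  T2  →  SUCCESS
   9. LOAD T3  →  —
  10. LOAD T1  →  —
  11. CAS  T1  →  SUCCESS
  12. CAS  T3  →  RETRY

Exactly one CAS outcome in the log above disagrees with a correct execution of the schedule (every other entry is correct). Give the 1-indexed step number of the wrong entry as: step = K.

Reference trace:
   1) LOAD T0:  M=0  r_T0=0
   2) LOAD T3:  M=0  r_T3=0
   3) LOAD T2:  M=0  r_T2=0
   4) CAS  T0:  M=1  r_T0=0 ✓
   5) CAS  T2:  M=1  r_T2=0 ✗
   6) CAS  T3:  M=1  r_T3=0 ✗
   7) LOAD T2:  M=1  r_T2=1
   8) CAS  T2:  M=2  r_T2=1 ✓
   9) LOAD T3:  M=2  r_T3=2
  10) LOAD T1:  M=2  r_T1=2
  11) CAS  T1:  M=3  r_T1=2 ✓
  12) CAS  T3:  M=3  r_T3=2 ✗
Log disagrees first at step 5.

step = 5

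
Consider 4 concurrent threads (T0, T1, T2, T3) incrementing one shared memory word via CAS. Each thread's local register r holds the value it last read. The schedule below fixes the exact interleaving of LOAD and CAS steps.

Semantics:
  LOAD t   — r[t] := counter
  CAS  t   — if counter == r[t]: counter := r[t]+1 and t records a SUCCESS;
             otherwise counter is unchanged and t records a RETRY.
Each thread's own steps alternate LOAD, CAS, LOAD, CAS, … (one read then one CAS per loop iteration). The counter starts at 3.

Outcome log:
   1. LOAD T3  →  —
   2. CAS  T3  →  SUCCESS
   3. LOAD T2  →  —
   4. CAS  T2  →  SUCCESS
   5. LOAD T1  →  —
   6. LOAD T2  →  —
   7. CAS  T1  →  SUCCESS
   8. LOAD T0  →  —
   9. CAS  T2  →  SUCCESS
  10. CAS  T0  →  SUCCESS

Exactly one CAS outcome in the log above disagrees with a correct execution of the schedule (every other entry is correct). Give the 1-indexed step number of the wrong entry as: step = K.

Reference trace:
   1) LOAD T3:  M=3  r_T3=3
   2) CAS  T3:  M=4  r_T3=3 ✓
   3) LOAD T2:  M=4  r_T2=4
   4) CAS  T2:  M=5  r_T2=4 ✓
   5) LOAD T1:  M=5  r_T1=5
   6) LOAD T2:  M=5  r_T2=5
   7) CAS  T1:  M=6  r_T1=5 ✓
   8) LOAD T0:  M=6  r_T0=6
   9) CAS  T2:  M=6  r_T2=5 ✗
  10) CAS  T0:  M=7  r_T0=6 ✓
Log disagrees first at step 9.

step = 9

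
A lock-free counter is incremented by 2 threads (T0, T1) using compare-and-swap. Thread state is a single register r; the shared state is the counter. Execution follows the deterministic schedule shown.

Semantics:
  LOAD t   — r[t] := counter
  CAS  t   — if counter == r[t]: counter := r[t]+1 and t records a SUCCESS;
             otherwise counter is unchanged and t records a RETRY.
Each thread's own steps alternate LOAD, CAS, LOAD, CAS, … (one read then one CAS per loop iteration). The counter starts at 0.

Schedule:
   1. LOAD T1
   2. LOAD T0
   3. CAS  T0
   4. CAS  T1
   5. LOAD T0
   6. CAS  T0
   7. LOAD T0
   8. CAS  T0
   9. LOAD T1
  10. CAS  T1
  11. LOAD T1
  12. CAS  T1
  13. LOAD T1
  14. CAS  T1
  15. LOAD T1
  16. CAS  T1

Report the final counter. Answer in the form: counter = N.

[1] T1.load  rd  (counter 0, T1.r 0)
[2] T0.load  rd  (counter 0, T0.r 0)
[3] T0.cas  hit  (counter 1, T0.r 0)
[4] T1.cas  miss  (counter 1, T1.r 0)
[5] T0.load  rd  (counter 1, T0.r 1)
[6] T0.cas  hit  (counter 2, T0.r 1)
[7] T0.load  rd  (counter 2, T0.r 2)
[8] T0.cas  hit  (counter 3, T0.r 2)
[9] T1.load  rd  (counter 3, T1.r 3)
[10] T1.cas  hit  (counter 4, T1.r 3)
[11] T1.load  rd  (counter 4, T1.r 4)
[12] T1.cas  hit  (counter 5, T1.r 4)
[13] T1.load  rd  (counter 5, T1.r 5)
[14] T1.cas  hit  (counter 6, T1.r 5)
[15] T1.load  rd  (counter 6, T1.r 6)
[16] T1.cas  hit  (counter 7, T1.r 6)

counter = 7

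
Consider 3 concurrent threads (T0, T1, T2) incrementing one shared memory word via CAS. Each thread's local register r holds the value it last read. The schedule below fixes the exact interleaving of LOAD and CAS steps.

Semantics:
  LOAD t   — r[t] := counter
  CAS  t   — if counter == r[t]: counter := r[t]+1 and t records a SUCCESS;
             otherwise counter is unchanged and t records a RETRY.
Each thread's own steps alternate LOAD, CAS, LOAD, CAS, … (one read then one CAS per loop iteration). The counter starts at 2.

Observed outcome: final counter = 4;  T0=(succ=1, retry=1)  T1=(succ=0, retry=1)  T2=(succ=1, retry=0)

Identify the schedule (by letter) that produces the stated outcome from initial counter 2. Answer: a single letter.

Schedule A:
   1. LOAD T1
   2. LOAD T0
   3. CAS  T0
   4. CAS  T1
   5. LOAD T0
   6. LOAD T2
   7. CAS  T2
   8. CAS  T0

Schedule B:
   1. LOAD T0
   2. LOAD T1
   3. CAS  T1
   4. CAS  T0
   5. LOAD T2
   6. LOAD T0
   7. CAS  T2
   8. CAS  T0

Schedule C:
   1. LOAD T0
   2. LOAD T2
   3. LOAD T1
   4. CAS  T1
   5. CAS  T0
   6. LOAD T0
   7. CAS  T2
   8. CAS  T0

Simulating candidate A:
1. LOAD T1 → mem=2 r[T1]=2 [LOAD]
2. LOAD T0 → mem=2 r[T0]=2 [LOAD]
3. CAS T0 → mem=3 r[T0]=2 [OK]
4. CAS T1 → mem=3 r[T1]=2 [RETRY]
5. LOAD T0 → mem=3 r[T0]=3 [LOAD]
6. LOAD T2 → mem=3 r[T2]=3 [LOAD]
7. CAS T2 → mem=4 r[T2]=3 [OK]
8. CAS T0 → mem=4 r[T0]=3 [RETRY]

A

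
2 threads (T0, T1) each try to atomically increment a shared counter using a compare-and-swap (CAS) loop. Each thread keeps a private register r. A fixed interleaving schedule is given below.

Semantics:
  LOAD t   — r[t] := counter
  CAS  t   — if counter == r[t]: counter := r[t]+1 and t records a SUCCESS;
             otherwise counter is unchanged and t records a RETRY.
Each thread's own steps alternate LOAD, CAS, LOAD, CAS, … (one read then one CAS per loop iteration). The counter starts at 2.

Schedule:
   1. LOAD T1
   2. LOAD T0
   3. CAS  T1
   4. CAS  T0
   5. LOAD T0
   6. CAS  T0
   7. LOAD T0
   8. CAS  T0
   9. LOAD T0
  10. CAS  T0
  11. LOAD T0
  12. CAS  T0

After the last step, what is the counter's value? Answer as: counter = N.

counter = 7

step 1: T1 LOAD ⇒ load; ctr=2 reg=2
step 2: T0 LOAD ⇒ load; ctr=2 reg=2
step 3: T1 CAS ⇒ ok; ctr=3 reg=2
step 4: T0 CAS ⇒ retry; ctr=3 reg=2
step 5: T0 LOAD ⇒ load; ctr=3 reg=3
step 6: T0 CAS ⇒ ok; ctr=4 reg=3
step 7: T0 LOAD ⇒ load; ctr=4 reg=4
step 8: T0 CAS ⇒ ok; ctr=5 reg=4
step 9: T0 LOAD ⇒ load; ctr=5 reg=5
step 10: T0 CAS ⇒ ok; ctr=6 reg=5
step 11: T0 LOAD ⇒ load; ctr=6 reg=6
step 12: T0 CAS ⇒ ok; ctr=7 reg=6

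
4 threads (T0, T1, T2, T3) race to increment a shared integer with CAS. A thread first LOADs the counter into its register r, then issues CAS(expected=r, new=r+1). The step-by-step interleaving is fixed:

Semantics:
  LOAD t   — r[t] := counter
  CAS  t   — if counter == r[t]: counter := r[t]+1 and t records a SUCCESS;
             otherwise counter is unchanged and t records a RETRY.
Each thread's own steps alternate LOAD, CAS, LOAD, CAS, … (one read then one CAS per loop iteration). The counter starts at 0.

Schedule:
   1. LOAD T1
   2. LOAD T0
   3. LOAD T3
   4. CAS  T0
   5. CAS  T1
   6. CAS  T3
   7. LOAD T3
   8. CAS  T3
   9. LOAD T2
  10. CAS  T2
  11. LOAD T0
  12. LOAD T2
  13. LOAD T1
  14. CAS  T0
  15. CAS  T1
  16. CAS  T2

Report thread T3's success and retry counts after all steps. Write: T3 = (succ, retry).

T3 = (1, 1)

step 1: T1 LOAD ⇒ load; ctr=0 reg=0
step 2: T0 LOAD ⇒ load; ctr=0 reg=0
step 3: T3 LOAD ⇒ load; ctr=0 reg=0
step 4: T0 CAS ⇒ ok; ctr=1 reg=0
step 5: T1 CAS ⇒ retry; ctr=1 reg=0
step 6: T3 CAS ⇒ retry; ctr=1 reg=0
step 7: T3 LOAD ⇒ load; ctr=1 reg=1
step 8: T3 CAS ⇒ ok; ctr=2 reg=1
step 9: T2 LOAD ⇒ load; ctr=2 reg=2
step 10: T2 CAS ⇒ ok; ctr=3 reg=2
step 11: T0 LOAD ⇒ load; ctr=3 reg=3
step 12: T2 LOAD ⇒ load; ctr=3 reg=3
step 13: T1 LOAD ⇒ load; ctr=3 reg=3
step 14: T0 CAS ⇒ ok; ctr=4 reg=3
step 15: T1 CAS ⇒ retry; ctr=4 reg=3
step 16: T2 CAS ⇒ retry; ctr=4 reg=3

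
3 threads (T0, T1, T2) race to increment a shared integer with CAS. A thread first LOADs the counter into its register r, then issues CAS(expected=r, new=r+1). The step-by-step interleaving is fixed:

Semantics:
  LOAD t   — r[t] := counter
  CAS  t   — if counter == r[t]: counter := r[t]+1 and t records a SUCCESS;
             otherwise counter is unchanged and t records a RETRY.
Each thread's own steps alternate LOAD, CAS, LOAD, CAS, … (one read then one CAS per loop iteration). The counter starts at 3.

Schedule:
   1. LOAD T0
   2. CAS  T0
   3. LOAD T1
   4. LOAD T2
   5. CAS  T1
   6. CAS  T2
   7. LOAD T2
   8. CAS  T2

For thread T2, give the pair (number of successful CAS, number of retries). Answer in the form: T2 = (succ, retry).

T2 = (1, 1)

   1) LOAD T0:  M=3  r_T0=3
   2) CAS  T0:  M=4  r_T0=3 ✓
   3) LOAD T1:  M=4  r_T1=4
   4) LOAD T2:  M=4  r_T2=4
   5) CAS  T1:  M=5  r_T1=4 ✓
   6) CAS  T2:  M=5  r_T2=4 ✗
   7) LOAD T2:  M=5  r_T2=5
   8) CAS  T2:  M=6  r_T2=5 ✓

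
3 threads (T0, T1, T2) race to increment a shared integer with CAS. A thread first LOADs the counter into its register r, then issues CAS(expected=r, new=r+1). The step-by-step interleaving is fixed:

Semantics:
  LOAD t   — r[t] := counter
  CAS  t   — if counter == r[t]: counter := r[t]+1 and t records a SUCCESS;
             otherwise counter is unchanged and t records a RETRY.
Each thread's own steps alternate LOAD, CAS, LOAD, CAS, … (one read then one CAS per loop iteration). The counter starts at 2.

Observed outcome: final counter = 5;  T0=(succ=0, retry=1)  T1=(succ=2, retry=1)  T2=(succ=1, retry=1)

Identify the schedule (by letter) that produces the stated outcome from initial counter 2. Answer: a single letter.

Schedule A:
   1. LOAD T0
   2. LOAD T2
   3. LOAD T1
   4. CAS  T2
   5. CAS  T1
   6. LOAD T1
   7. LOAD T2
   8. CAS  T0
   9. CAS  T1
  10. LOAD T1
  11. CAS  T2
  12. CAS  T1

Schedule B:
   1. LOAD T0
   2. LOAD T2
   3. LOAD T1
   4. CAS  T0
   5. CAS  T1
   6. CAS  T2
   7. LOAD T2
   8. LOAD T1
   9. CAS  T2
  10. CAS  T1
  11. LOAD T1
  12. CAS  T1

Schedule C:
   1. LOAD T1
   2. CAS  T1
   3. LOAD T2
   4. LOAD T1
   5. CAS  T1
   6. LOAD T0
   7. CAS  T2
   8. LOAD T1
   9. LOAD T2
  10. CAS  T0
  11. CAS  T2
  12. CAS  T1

Tracing schedule A:
#1 T0 reads 2
#2 T2 reads 2
#3 T1 reads 2
#4 T2 CAS(2→3) writes; counter now 3
#5 T1 CAS(2→3) fails; counter now 3
#6 T1 reads 3
#7 T2 reads 3
#8 T0 CAS(2→3) fails; counter now 3
#9 T1 CAS(3→4) writes; counter now 4
#10 T1 reads 4
#11 T2 CAS(3→4) fails; counter now 4
#12 T1 CAS(4→5) writes; counter now 5

A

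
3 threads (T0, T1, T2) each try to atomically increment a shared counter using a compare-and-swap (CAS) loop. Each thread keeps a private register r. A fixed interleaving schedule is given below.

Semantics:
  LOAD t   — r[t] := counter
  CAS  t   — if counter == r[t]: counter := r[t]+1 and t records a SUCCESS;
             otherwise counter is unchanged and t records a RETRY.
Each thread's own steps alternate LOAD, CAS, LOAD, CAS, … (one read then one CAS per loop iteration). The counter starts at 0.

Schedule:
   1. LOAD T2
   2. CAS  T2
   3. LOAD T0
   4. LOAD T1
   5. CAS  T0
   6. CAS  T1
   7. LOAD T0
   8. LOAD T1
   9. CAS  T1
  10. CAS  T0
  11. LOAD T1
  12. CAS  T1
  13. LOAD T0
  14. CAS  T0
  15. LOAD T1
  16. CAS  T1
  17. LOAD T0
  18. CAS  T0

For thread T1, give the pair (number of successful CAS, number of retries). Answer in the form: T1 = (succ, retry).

T1 = (3, 1)

#1 T2 reads 0
#2 T2 CAS(0→1) writes; counter now 1
#3 T0 reads 1
#4 T1 reads 1
#5 T0 CAS(1→2) writes; counter now 2
#6 T1 CAS(1→2) fails; counter now 2
#7 T0 reads 2
#8 T1 reads 2
#9 T1 CAS(2→3) writes; counter now 3
#10 T0 CAS(2→3) fails; counter now 3
#11 T1 reads 3
#12 T1 CAS(3→4) writes; counter now 4
#13 T0 reads 4
#14 T0 CAS(4→5) writes; counter now 5
#15 T1 reads 5
#16 T1 CAS(5→6) writes; counter now 6
#17 T0 reads 6
#18 T0 CAS(6→7) writes; counter now 7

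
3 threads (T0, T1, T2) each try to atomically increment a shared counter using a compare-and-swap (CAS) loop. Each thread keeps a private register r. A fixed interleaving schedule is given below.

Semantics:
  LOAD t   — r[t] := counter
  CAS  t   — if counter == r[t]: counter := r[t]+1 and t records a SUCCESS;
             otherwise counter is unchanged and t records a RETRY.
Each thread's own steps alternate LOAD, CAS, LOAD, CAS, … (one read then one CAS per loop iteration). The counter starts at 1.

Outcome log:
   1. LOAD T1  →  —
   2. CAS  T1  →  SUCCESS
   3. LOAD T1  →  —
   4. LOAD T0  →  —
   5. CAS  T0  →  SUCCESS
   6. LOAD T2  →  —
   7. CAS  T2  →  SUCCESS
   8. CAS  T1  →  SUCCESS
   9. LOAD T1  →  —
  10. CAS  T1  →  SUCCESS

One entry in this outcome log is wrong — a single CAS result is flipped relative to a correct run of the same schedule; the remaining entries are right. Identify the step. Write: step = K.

step = 8

Re-executing:
T1 LOAD — after: cnt=1, r=1 — load
T1 CAS — after: cnt=2, r=1 — ok
T1 LOAD — after: cnt=2, r=2 — load
T0 LOAD — after: cnt=2, r=2 — load
T0 CAS — after: cnt=3, r=2 — ok
T2 LOAD — after: cnt=3, r=3 — load
T2 CAS — after: cnt=4, r=3 — ok
T1 CAS — after: cnt=4, r=2 — retry
T1 LOAD — after: cnt=4, r=4 — load
T1 CAS — after: cnt=5, r=4 — ok
Log disagrees first at step 8.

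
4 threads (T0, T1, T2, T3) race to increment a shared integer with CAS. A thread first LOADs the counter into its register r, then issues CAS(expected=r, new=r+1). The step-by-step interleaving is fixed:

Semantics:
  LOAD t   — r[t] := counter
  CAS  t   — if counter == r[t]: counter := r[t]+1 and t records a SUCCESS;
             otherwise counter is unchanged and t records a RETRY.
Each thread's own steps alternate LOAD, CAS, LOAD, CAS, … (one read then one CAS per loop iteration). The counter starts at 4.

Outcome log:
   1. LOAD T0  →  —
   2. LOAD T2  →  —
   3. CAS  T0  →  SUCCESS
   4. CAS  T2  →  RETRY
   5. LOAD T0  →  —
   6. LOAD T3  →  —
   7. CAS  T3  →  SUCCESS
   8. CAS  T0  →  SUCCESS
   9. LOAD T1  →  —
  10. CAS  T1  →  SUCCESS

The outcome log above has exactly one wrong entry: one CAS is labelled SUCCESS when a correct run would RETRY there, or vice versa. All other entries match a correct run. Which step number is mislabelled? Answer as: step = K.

step = 8

Re-executing:
1. LOAD T0 → mem=4 r[T0]=4 [LOAD]
2. LOAD T2 → mem=4 r[T2]=4 [LOAD]
3. CAS T0 → mem=5 r[T0]=4 [OK]
4. CAS T2 → mem=5 r[T2]=4 [RETRY]
5. LOAD T0 → mem=5 r[T0]=5 [LOAD]
6. LOAD T3 → mem=5 r[T3]=5 [LOAD]
7. CAS T3 → mem=6 r[T3]=5 [OK]
8. CAS T0 → mem=6 r[T0]=5 [RETRY]
9. LOAD T1 → mem=6 r[T1]=6 [LOAD]
10. CAS T1 → mem=7 r[T1]=6 [OK]
Mismatch at 8.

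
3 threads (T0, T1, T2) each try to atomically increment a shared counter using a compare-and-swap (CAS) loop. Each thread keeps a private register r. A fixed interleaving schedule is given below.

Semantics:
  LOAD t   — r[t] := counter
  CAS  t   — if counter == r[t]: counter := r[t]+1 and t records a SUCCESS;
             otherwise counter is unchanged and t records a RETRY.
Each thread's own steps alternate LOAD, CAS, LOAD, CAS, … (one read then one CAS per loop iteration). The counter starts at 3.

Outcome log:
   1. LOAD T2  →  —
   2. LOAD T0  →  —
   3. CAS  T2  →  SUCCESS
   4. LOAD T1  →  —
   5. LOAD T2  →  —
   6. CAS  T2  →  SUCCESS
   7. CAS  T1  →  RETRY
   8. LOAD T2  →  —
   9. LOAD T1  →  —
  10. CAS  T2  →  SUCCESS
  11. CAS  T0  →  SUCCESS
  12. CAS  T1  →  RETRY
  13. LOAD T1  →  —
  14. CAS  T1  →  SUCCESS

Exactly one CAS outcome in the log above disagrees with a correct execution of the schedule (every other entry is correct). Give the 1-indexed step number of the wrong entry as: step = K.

Correct run:
1. LOAD T2 → mem=3 r[T2]=3 [LOAD]
2. LOAD T0 → mem=3 r[T0]=3 [LOAD]
3. CAS T2 → mem=4 r[T2]=3 [OK]
4. LOAD T1 → mem=4 r[T1]=4 [LOAD]
5. LOAD T2 → mem=4 r[T2]=4 [LOAD]
6. CAS T2 → mem=5 r[T2]=4 [OK]
7. CAS T1 → mem=5 r[T1]=4 [RETRY]
8. LOAD T2 → mem=5 r[T2]=5 [LOAD]
9. LOAD T1 → mem=5 r[T1]=5 [LOAD]
10. CAS T2 → mem=6 r[T2]=5 [OK]
11. CAS T0 → mem=6 r[T0]=3 [RETRY]
12. CAS T1 → mem=6 r[T1]=5 [RETRY]
13. LOAD T1 → mem=6 r[T1]=6 [LOAD]
14. CAS T1 → mem=7 r[T1]=6 [OK]
Log disagrees first at step 11.

step = 11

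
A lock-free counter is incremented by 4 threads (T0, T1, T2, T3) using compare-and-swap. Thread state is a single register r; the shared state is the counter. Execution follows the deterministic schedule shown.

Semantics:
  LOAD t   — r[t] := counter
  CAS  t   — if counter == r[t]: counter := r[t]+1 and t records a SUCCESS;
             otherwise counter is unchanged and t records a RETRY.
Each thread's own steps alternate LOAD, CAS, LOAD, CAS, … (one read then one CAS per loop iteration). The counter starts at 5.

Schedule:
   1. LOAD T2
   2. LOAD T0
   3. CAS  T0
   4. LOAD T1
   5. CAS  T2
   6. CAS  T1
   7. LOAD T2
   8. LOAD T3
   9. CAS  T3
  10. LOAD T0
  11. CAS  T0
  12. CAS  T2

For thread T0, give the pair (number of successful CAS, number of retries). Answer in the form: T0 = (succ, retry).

T0 = (2, 0)

step 1: T2 LOAD ⇒ load; ctr=5 reg=5
step 2: T0 LOAD ⇒ load; ctr=5 reg=5
step 3: T0 CAS ⇒ ok; ctr=6 reg=5
step 4: T1 LOAD ⇒ load; ctr=6 reg=6
step 5: T2 CAS ⇒ retry; ctr=6 reg=5
step 6: T1 CAS ⇒ ok; ctr=7 reg=6
step 7: T2 LOAD ⇒ load; ctr=7 reg=7
step 8: T3 LOAD ⇒ load; ctr=7 reg=7
step 9: T3 CAS ⇒ ok; ctr=8 reg=7
step 10: T0 LOAD ⇒ load; ctr=8 reg=8
step 11: T0 CAS ⇒ ok; ctr=9 reg=8
step 12: T2 CAS ⇒ retry; ctr=9 reg=7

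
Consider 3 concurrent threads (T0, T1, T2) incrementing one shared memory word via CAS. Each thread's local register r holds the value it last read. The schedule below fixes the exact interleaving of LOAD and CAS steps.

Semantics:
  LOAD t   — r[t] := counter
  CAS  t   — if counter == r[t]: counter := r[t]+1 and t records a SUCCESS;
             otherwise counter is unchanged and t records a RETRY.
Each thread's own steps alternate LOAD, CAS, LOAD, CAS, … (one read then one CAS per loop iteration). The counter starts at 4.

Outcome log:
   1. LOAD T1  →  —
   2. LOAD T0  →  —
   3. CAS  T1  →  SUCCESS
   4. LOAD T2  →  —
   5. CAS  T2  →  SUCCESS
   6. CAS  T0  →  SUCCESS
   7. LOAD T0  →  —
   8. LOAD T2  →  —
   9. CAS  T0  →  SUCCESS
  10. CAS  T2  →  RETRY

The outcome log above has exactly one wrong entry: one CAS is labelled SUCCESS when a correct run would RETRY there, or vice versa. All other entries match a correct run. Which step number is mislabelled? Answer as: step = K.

step = 6

Correct run:
#1 T1 reads 4
#2 T0 reads 4
#3 T1 CAS(4→5) writes; counter now 5
#4 T2 reads 5
#5 T2 CAS(5→6) writes; counter now 6
#6 T0 CAS(4→5) fails; counter now 6
#7 T0 reads 6
#8 T2 reads 6
#9 T0 CAS(6→7) writes; counter now 7
#10 T2 CAS(6→7) fails; counter now 7
Log disagrees first at step 6.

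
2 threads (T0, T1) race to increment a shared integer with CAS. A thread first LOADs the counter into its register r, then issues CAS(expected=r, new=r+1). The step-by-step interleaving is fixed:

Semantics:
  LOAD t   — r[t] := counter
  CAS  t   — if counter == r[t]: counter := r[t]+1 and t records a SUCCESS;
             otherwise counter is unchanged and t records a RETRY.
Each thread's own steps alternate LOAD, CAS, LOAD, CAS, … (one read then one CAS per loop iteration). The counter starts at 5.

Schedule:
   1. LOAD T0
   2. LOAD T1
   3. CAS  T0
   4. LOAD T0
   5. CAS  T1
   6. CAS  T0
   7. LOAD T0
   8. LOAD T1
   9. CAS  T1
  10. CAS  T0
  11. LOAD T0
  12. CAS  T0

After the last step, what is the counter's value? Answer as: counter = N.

[1] T0.load  rd  (counter 5, T0.r 5)
[2] T1.load  rd  (counter 5, T1.r 5)
[3] T0.cas  hit  (counter 6, T0.r 5)
[4] T0.load  rd  (counter 6, T0.r 6)
[5] T1.cas  miss  (counter 6, T1.r 5)
[6] T0.cas  hit  (counter 7, T0.r 6)
[7] T0.load  rd  (counter 7, T0.r 7)
[8] T1.load  rd  (counter 7, T1.r 7)
[9] T1.cas  hit  (counter 8, T1.r 7)
[10] T0.cas  miss  (counter 8, T0.r 7)
[11] T0.load  rd  (counter 8, T0.r 8)
[12] T0.cas  hit  (counter 9, T0.r 8)

counter = 9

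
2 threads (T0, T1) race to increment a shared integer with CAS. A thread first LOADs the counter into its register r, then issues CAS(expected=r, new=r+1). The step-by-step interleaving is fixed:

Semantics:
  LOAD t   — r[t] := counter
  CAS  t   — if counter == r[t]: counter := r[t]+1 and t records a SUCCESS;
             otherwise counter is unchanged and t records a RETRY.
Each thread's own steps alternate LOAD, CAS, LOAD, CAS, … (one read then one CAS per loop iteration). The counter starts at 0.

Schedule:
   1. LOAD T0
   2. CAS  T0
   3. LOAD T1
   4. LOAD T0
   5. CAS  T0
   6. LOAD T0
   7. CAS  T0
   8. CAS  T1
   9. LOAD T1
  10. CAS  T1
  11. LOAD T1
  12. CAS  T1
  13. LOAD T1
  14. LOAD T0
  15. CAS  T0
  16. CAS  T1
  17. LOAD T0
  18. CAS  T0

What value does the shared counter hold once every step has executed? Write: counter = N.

counter = 7

#1 T0 reads 0
#2 T0 CAS(0→1) writes; counter now 1
#3 T1 reads 1
#4 T0 reads 1
#5 T0 CAS(1→2) writes; counter now 2
#6 T0 reads 2
#7 T0 CAS(2→3) writes; counter now 3
#8 T1 CAS(1→2) fails; counter now 3
#9 T1 reads 3
#10 T1 CAS(3→4) writes; counter now 4
#11 T1 reads 4
#12 T1 CAS(4→5) writes; counter now 5
#13 T1 reads 5
#14 T0 reads 5
#15 T0 CAS(5→6) writes; counter now 6
#16 T1 CAS(5→6) fails; counter now 6
#17 T0 reads 6
#18 T0 CAS(6→7) writes; counter now 7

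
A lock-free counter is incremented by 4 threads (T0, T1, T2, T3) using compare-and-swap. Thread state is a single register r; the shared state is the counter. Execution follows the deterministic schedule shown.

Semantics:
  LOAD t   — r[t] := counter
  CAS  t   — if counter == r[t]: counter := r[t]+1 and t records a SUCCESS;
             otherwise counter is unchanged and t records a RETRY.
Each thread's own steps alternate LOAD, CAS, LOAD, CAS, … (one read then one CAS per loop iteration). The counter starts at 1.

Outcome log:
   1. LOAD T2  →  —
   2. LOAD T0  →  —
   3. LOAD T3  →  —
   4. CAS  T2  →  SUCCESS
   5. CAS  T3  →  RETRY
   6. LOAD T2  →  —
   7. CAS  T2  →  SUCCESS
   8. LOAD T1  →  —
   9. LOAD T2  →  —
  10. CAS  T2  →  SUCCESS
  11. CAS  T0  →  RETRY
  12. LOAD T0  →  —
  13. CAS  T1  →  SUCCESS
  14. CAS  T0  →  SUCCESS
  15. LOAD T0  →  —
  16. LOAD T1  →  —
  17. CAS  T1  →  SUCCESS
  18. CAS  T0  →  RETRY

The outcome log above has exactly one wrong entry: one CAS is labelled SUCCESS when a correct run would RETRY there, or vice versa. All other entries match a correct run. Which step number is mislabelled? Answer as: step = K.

Re-executing:
[1] T2.load  rd  (counter 1, T2.r 1)
[2] T0.load  rd  (counter 1, T0.r 1)
[3] T3.load  rd  (counter 1, T3.r 1)
[4] T2.cas  hit  (counter 2, T2.r 1)
[5] T3.cas  miss  (counter 2, T3.r 1)
[6] T2.load  rd  (counter 2, T2.r 2)
[7] T2.cas  hit  (counter 3, T2.r 2)
[8] T1.load  rd  (counter 3, T1.r 3)
[9] T2.load  rd  (counter 3, T2.r 3)
[10] T2.cas  hit  (counter 4, T2.r 3)
[11] T0.cas  miss  (counter 4, T0.r 1)
[12] T0.load  rd  (counter 4, T0.r 4)
[13] T1.cas  miss  (counter 4, T1.r 3)
[14] T0.cas  hit  (counter 5, T0.r 4)
[15] T0.load  rd  (counter 5, T0.r 5)
[16] T1.load  rd  (counter 5, T1.r 5)
[17] T1.cas  hit  (counter 6, T1.r 5)
[18] T0.cas  miss  (counter 6, T0.r 5)
Mismatch at 13.

step = 13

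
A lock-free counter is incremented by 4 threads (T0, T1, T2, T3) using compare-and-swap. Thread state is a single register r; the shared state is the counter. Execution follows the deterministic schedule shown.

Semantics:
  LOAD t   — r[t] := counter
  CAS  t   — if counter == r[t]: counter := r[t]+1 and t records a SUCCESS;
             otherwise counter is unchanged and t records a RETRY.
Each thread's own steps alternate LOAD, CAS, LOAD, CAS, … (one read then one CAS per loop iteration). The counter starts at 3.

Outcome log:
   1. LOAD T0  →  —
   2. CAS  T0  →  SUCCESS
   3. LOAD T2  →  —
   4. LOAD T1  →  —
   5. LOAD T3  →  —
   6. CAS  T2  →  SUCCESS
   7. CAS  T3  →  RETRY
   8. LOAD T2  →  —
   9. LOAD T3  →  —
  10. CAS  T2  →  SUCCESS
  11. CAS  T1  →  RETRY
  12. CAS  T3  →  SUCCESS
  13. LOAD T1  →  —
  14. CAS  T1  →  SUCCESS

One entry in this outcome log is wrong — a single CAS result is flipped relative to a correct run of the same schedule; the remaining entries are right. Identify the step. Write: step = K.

step = 12

Re-executing:
[1] T0.load  rd  (counter 3, T0.r 3)
[2] T0.cas  hit  (counter 4, T0.r 3)
[3] T2.load  rd  (counter 4, T2.r 4)
[4] T1.load  rd  (counter 4, T1.r 4)
[5] T3.load  rd  (counter 4, T3.r 4)
[6] T2.cas  hit  (counter 5, T2.r 4)
[7] T3.cas  miss  (counter 5, T3.r 4)
[8] T2.load  rd  (counter 5, T2.r 5)
[9] T3.load  rd  (counter 5, T3.r 5)
[10] T2.cas  hit  (counter 6, T2.r 5)
[11] T1.cas  miss  (counter 6, T1.r 4)
[12] T3.cas  miss  (counter 6, T3.r 5)
[13] T1.load  rd  (counter 6, T1.r 6)
[14] T1.cas  hit  (counter 7, T1.r 6)
Flip is step 12.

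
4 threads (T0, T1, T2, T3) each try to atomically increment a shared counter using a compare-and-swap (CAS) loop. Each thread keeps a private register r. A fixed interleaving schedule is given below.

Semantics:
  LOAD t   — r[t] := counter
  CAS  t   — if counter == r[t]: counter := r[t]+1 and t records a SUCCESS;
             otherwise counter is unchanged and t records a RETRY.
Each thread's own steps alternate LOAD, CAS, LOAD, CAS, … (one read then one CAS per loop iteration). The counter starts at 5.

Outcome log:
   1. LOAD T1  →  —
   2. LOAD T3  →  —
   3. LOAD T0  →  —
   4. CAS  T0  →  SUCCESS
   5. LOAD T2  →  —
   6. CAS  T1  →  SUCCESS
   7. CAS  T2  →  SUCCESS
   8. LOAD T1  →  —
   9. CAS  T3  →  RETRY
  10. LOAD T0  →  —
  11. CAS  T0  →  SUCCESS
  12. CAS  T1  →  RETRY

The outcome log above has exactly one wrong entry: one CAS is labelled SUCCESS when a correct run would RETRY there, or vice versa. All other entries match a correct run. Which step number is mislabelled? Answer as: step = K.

step = 6

Correct run:
   1) LOAD T1:  M=5  r_T1=5
   2) LOAD T3:  M=5  r_T3=5
   3) LOAD T0:  M=5  r_T0=5
   4) CAS  T0:  M=6  r_T0=5 ✓
   5) LOAD T2:  M=6  r_T2=6
   6) CAS  T1:  M=6  r_T1=5 ✗
   7) CAS  T2:  M=7  r_T2=6 ✓
   8) LOAD T1:  M=7  r_T1=7
   9) CAS  T3:  M=7  r_T3=5 ✗
  10) LOAD T0:  M=7  r_T0=7
  11) CAS  T0:  M=8  r_T0=7 ✓
  12) CAS  T1:  M=8  r_T1=7 ✗
Log disagrees first at step 6.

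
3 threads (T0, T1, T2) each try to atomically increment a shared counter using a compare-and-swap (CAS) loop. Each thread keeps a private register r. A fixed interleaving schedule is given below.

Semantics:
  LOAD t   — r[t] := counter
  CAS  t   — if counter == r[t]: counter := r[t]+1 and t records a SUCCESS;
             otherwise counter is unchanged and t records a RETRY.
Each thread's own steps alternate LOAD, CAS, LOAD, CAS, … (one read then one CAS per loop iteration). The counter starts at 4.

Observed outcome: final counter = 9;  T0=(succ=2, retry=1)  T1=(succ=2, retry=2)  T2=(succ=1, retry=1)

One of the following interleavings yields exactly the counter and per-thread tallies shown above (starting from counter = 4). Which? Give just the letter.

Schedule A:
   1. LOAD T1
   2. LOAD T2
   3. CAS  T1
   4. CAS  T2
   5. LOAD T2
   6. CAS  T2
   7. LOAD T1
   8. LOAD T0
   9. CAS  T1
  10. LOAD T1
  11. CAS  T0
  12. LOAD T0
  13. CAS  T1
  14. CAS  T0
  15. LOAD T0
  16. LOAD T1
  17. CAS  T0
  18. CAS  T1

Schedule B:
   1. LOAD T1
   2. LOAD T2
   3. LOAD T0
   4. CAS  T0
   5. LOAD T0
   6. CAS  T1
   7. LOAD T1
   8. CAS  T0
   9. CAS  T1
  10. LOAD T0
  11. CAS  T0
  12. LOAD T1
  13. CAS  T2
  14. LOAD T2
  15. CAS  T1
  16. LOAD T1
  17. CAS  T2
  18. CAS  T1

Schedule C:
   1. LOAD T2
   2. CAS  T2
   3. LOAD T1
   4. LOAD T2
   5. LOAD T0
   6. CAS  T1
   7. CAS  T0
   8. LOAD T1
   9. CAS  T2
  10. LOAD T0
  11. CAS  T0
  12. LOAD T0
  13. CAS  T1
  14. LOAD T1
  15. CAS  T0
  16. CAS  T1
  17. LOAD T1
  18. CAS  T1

Run C:
   1) LOAD T2:  M=4  r_T2=4
   2) CAS  T2:  M=5  r_T2=4 ✓
   3) LOAD T1:  M=5  r_T1=5
   4) LOAD T2:  M=5  r_T2=5
   5) LOAD T0:  M=5  r_T0=5
   6) CAS  T1:  M=6  r_T1=5 ✓
   7) CAS  T0:  M=6  r_T0=5 ✗
   8) LOAD T1:  M=6  r_T1=6
   9) CAS  T2:  M=6  r_T2=5 ✗
  10) LOAD T0:  M=6  r_T0=6
  11) CAS  T0:  M=7  r_T0=6 ✓
  12) LOAD T0:  M=7  r_T0=7
  13) CAS  T1:  M=7  r_T1=6 ✗
  14) LOAD T1:  M=7  r_T1=7
  15) CAS  T0:  M=8  r_T0=7 ✓
  16) CAS  T1:  M=8  r_T1=7 ✗
  17) LOAD T1:  M=8  r_T1=8
  18) CAS  T1:  M=9  r_T1=8 ✓

C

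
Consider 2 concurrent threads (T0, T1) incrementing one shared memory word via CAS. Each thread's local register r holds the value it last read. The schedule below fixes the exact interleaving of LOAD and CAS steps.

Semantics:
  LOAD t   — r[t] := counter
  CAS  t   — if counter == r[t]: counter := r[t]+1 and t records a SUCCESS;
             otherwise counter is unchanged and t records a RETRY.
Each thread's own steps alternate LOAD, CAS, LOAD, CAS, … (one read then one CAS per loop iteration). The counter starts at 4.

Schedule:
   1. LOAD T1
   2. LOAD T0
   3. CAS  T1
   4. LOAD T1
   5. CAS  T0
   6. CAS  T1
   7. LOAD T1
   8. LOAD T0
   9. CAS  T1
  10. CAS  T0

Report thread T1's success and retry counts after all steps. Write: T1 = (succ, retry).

T1 = (3, 0)

T1 LOAD — after: cnt=4, r=4 — load
T0 LOAD — after: cnt=4, r=4 — load
T1 CAS — after: cnt=5, r=4 — ok
T1 LOAD — after: cnt=5, r=5 — load
T0 CAS — after: cnt=5, r=4 — retry
T1 CAS — after: cnt=6, r=5 — ok
T1 LOAD — after: cnt=6, r=6 — load
T0 LOAD — after: cnt=6, r=6 — load
T1 CAS — after: cnt=7, r=6 — ok
T0 CAS — after: cnt=7, r=6 — retry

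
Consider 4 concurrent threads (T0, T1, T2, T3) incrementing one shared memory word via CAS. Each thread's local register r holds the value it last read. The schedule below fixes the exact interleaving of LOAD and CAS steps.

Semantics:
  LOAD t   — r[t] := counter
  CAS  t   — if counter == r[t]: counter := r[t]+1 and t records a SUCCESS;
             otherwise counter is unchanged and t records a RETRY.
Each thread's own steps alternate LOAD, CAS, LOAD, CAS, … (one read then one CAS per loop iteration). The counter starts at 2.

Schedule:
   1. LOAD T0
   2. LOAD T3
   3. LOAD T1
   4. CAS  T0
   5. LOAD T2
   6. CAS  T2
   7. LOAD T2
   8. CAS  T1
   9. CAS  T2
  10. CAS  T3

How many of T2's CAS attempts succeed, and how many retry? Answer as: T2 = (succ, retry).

T2 = (2, 0)

#1 T0 reads 2
#2 T3 reads 2
#3 T1 reads 2
#4 T0 CAS(2→3) writes; counter now 3
#5 T2 reads 3
#6 T2 CAS(3→4) writes; counter now 4
#7 T2 reads 4
#8 T1 CAS(2→3) fails; counter now 4
#9 T2 CAS(4→5) writes; counter now 5
#10 T3 CAS(2→3) fails; counter now 5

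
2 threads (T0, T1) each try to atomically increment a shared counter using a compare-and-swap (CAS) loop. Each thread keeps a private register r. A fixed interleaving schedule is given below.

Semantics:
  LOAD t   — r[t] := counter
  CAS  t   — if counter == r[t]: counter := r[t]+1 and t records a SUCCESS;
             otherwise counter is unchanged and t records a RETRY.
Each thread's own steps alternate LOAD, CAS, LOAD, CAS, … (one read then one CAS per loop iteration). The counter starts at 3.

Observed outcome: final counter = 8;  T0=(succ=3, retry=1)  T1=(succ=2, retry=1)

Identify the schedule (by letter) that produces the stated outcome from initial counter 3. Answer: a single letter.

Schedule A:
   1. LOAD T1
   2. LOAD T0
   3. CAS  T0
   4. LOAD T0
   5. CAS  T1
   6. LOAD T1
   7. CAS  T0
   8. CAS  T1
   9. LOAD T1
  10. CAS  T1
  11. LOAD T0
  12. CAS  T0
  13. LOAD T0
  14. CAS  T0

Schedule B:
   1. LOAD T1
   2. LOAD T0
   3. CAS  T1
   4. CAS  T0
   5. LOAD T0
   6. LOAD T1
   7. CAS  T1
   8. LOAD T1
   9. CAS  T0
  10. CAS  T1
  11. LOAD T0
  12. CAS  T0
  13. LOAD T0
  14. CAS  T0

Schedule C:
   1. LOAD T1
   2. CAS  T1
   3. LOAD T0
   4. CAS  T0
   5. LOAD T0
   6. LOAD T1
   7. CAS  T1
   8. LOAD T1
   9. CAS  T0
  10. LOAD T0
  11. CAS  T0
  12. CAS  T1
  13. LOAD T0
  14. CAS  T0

Run C:
T1 LOAD — after: cnt=3, r=3 — load
T1 CAS — after: cnt=4, r=3 — ok
T0 LOAD — after: cnt=4, r=4 — load
T0 CAS — after: cnt=5, r=4 — ok
T0 LOAD — after: cnt=5, r=5 — load
T1 LOAD — after: cnt=5, r=5 — load
T1 CAS — after: cnt=6, r=5 — ok
T1 LOAD — after: cnt=6, r=6 — load
T0 CAS — after: cnt=6, r=5 — retry
T0 LOAD — after: cnt=6, r=6 — load
T0 CAS — after: cnt=7, r=6 — ok
T1 CAS — after: cnt=7, r=6 — retry
T0 LOAD — after: cnt=7, r=7 — load
T0 CAS — after: cnt=8, r=7 — ok

C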